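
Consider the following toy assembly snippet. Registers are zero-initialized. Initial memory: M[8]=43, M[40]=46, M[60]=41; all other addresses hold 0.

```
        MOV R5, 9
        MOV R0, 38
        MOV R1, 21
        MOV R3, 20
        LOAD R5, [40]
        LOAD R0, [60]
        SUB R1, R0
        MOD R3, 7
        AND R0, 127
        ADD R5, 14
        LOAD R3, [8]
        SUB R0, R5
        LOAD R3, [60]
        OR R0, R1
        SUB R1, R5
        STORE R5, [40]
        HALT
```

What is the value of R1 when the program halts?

after MOV R5, 9: R5=9
after MOV R0, 38: R0=38
after MOV R1, 21: R1=21
after MOV R3, 20: R3=20
after LOAD R5, [40]: R5=M[40]=46
after LOAD R0, [60]: R0=M[60]=41
after SUB R1, R0: R1=21-41=-20
after MOD R3, 7: R3=20%7=6
after AND R0, 127: R0=41&127=41
after ADD R5, 14: R5=46+14=60
after LOAD R3, [8]: R3=M[8]=43
after SUB R0, R5: R0=41-60=-19
after LOAD R3, [60]: R3=M[60]=41
after OR R0, R1: R0=(-19)|(-20)=-19
after SUB R1, R5: R1=(-20)-60=-80
STORE R5, [40] → M[40]=60
halt.

-80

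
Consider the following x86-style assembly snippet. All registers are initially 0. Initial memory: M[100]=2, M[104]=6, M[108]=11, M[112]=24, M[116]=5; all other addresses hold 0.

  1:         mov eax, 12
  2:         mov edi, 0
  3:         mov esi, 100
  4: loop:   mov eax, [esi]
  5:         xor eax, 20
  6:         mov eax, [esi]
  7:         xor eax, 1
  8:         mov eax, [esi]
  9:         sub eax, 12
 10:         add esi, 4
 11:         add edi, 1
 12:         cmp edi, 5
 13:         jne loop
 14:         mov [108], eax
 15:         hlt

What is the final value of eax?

-7

after mov eax, 12: eax=12
after mov edi, 0: edi=0
after mov esi, 100: esi=100
after mov eax, [esi]: eax=M[100]=2
after xor eax, 20: eax=2^20=22
after mov eax, [esi]: eax=M[100]=2
after xor eax, 1: eax=2^1=3
after mov eax, [esi]: eax=M[100]=2
after sub eax, 12: eax=2-12=-10
after add esi, 4: esi=100+4=104
after add edi, 1: edi=0+1=1
cmp edi, 5  (cmp 1,5)
jne loop: taken
after mov eax, [esi]: eax=M[104]=6
after xor eax, 20: eax=6^20=18
after mov eax, [esi]: eax=M[104]=6
after xor eax, 1: eax=6^1=7
after mov eax, [esi]: eax=M[104]=6
after sub eax, 12: eax=6-12=-6
after add esi, 4: esi=104+4=108
after add edi, 1: edi=1+1=2
cmp edi, 5  (cmp 2,5)
jne loop: taken
after mov eax, [esi]: eax=M[108]=11
after xor eax, 20: eax=11^20=31
after mov eax, [esi]: eax=M[108]=11
after xor eax, 1: eax=11^1=10
after mov eax, [esi]: eax=M[108]=11
after sub eax, 12: eax=11-12=-1
after add esi, 4: esi=108+4=112
after add edi, 1: edi=2+1=3
cmp edi, 5  (cmp 3,5)
jne loop: taken
after mov eax, [esi]: eax=M[112]=24
after xor eax, 20: eax=24^20=12
after mov eax, [esi]: eax=M[112]=24
after xor eax, 1: eax=24^1=25
after mov eax, [esi]: eax=M[112]=24
after sub eax, 12: eax=24-12=12
after add esi, 4: esi=112+4=116
after add edi, 1: edi=3+1=4
cmp edi, 5  (cmp 4,5)
jne loop: taken
after mov eax, [esi]: eax=M[116]=5
after xor eax, 20: eax=5^20=17
after mov eax, [esi]: eax=M[116]=5
after xor eax, 1: eax=5^1=4
after mov eax, [esi]: eax=M[116]=5
after sub eax, 12: eax=5-12=-7
after add esi, 4: esi=116+4=120
after add edi, 1: edi=4+1=5
cmp edi, 5  (cmp 5,5)
jne loop: not taken
mov [108], eax → M[108]=-7
halt.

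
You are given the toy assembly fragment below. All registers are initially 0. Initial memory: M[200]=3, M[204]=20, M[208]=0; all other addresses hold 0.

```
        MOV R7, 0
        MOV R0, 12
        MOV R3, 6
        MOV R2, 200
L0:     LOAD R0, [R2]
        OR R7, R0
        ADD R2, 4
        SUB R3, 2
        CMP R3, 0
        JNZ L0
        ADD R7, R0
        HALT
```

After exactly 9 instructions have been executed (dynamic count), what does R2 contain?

after MOV R7, 0: R7=0
after MOV R0, 12: R0=12
after MOV R3, 6: R3=6
after MOV R2, 200: R2=200
after LOAD R0, [R2]: R0=M[200]=3
after OR R7, R0: R7=0|3=3
after ADD R2, 4: R2=200+4=204
after SUB R3, 2: R3=6-2=4
CMP R3, 0  (cmp 4,0)
After step 9: R2 = 204.

204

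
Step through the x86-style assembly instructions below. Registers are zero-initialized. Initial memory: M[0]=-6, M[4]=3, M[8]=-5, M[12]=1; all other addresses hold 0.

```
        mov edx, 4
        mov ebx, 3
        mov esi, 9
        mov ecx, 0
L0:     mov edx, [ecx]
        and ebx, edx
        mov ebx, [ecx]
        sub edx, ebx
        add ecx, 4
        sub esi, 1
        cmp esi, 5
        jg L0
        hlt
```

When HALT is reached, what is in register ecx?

edx=4
ebx=3
esi=9
ecx=0
edx=M[0]=-6
ebx=3&(-6)=2
ebx=M[0]=-6
edx=(-6)-(-6)=0
ecx=0+4=4
esi=9-1=8
cmp esi, 5  (cmp 8,5)
jg L0: taken
edx=M[4]=3
ebx=(-6)&3=2
ebx=M[4]=3
edx=3-3=0
ecx=4+4=8
esi=8-1=7
cmp esi, 5  (cmp 7,5)
jg L0: taken
edx=M[8]=-5
ebx=3&(-5)=3
ebx=M[8]=-5
edx=(-5)-(-5)=0
ecx=8+4=12
esi=7-1=6
cmp esi, 5  (cmp 6,5)
jg L0: taken
edx=M[12]=1
ebx=(-5)&1=1
ebx=M[12]=1
edx=1-1=0
ecx=12+4=16
esi=6-1=5
cmp esi, 5  (cmp 5,5)
jg L0: not taken
halt.

16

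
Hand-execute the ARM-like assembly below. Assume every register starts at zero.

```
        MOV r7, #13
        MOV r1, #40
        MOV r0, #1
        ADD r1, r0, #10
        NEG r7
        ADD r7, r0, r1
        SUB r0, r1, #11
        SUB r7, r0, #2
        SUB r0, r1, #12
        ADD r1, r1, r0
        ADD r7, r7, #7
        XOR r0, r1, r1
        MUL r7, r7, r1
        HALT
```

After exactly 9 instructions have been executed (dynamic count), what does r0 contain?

r7=13
r1=40
r0=1
r1=1+10=11
r7=-(13)=-13
r7=1+11=12
r0=11-11=0
r7=0-2=-2
r0=11-12=-1
After step 9: r0 = -1.

-1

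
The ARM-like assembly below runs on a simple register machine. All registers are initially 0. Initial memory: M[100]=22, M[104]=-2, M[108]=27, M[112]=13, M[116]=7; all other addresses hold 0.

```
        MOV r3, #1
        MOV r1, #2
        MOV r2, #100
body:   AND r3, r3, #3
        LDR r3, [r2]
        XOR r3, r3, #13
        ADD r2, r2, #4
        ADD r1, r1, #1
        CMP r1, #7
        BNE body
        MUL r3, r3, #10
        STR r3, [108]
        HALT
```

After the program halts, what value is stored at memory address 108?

r3=1
r1=2
r2=100
r3=1&3=1
r3=M[100]=22
r3=22^13=27
r2=100+4=104
r1=2+1=3
CMP r1, #7  (cmp 3,7)
BNE body: taken
r3=27&3=3
r3=M[104]=-2
r3=(-2)^13=-13
r2=104+4=108
r1=3+1=4
CMP r1, #7  (cmp 4,7)
BNE body: taken
r3=(-13)&3=3
r3=M[108]=27
r3=27^13=22
r2=108+4=112
r1=4+1=5
CMP r1, #7  (cmp 5,7)
BNE body: taken
r3=22&3=2
r3=M[112]=13
r3=13^13=0
r2=112+4=116
r1=5+1=6
CMP r1, #7  (cmp 6,7)
BNE body: taken
r3=0&3=0
r3=M[116]=7
r3=7^13=10
r2=116+4=120
r1=6+1=7
CMP r1, #7  (cmp 7,7)
BNE body: not taken
r3=10*10=100
STR r3, [108] → M[108]=100
halt.

100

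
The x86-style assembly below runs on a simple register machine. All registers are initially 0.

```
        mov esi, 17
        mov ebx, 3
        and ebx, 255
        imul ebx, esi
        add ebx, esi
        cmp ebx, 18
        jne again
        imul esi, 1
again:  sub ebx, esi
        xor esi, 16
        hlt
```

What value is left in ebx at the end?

51

esi=17
ebx=3
ebx=3&255=3
ebx=3*17=51
ebx=51+17=68
cmp ebx, 18  (cmp 68,18)
jne again: taken
ebx=68-17=51
esi=17^16=1
halt.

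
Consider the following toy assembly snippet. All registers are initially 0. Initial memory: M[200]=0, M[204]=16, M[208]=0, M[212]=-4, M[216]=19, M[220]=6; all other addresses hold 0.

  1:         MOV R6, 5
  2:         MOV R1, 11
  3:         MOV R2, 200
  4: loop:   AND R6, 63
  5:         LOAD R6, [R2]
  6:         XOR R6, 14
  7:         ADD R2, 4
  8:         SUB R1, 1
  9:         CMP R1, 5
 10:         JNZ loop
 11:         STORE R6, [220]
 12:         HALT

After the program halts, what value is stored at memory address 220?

after MOV R6, 5: R6=5
after MOV R1, 11: R1=11
after MOV R2, 200: R2=200
after AND R6, 63: R6=5&63=5
after LOAD R6, [R2]: R6=M[200]=0
after XOR R6, 14: R6=0^14=14
after ADD R2, 4: R2=200+4=204
after SUB R1, 1: R1=11-1=10
CMP R1, 5  (cmp 10,5)
JNZ loop: taken
after AND R6, 63: R6=14&63=14
after LOAD R6, [R2]: R6=M[204]=16
after XOR R6, 14: R6=16^14=30
after ADD R2, 4: R2=204+4=208
after SUB R1, 1: R1=10-1=9
CMP R1, 5  (cmp 9,5)
JNZ loop: taken
after AND R6, 63: R6=30&63=30
after LOAD R6, [R2]: R6=M[208]=0
after XOR R6, 14: R6=0^14=14
after ADD R2, 4: R2=208+4=212
after SUB R1, 1: R1=9-1=8
CMP R1, 5  (cmp 8,5)
JNZ loop: taken
after AND R6, 63: R6=14&63=14
after LOAD R6, [R2]: R6=M[212]=-4
after XOR R6, 14: R6=(-4)^14=-14
after ADD R2, 4: R2=212+4=216
after SUB R1, 1: R1=8-1=7
CMP R1, 5  (cmp 7,5)
JNZ loop: taken
after AND R6, 63: R6=(-14)&63=50
after LOAD R6, [R2]: R6=M[216]=19
after XOR R6, 14: R6=19^14=29
after ADD R2, 4: R2=216+4=220
after SUB R1, 1: R1=7-1=6
CMP R1, 5  (cmp 6,5)
JNZ loop: taken
after AND R6, 63: R6=29&63=29
after LOAD R6, [R2]: R6=M[220]=6
after XOR R6, 14: R6=6^14=8
after ADD R2, 4: R2=220+4=224
after SUB R1, 1: R1=6-1=5
CMP R1, 5  (cmp 5,5)
JNZ loop: not taken
STORE R6, [220] → M[220]=8
halt.

8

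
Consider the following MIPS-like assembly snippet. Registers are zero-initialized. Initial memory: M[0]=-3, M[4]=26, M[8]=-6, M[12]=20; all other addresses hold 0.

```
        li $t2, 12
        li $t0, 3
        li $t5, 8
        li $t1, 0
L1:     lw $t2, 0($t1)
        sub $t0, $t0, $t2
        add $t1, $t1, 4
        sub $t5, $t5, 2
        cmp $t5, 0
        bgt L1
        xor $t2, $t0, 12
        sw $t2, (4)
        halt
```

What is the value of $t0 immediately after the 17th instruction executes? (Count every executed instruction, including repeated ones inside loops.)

$t2=12
$t0=3
$t5=8
$t1=0
$t2=M[0]=-3
$t0=3-(-3)=6
$t1=0+4=4
$t5=8-2=6
cmp $t5, 0  (cmp 6,0)
bgt L1: taken
$t2=M[4]=26
$t0=6-26=-20
$t1=4+4=8
$t5=6-2=4
cmp $t5, 0  (cmp 4,0)
bgt L1: taken
$t2=M[8]=-6
After step 17: $t0 = -20.

-20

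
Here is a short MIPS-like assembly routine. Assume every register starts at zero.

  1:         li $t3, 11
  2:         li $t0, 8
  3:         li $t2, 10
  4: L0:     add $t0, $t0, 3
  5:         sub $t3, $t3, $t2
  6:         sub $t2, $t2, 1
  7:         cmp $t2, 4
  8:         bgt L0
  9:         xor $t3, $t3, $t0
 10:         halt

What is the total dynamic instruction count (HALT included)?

$t3=11
$t0=8
$t2=10
$t0=8+3=11
$t3=11-10=1
$t2=10-1=9
cmp $t2, 4  (cmp 9,4)
bgt L0: taken
$t0=11+3=14
$t3=1-9=-8
$t2=9-1=8
cmp $t2, 4  (cmp 8,4)
bgt L0: taken
$t0=14+3=17
$t3=(-8)-8=-16
$t2=8-1=7
cmp $t2, 4  (cmp 7,4)
bgt L0: taken
$t0=17+3=20
$t3=(-16)-7=-23
$t2=7-1=6
cmp $t2, 4  (cmp 6,4)
bgt L0: taken
$t0=20+3=23
$t3=(-23)-6=-29
$t2=6-1=5
cmp $t2, 4  (cmp 5,4)
bgt L0: taken
$t0=23+3=26
$t3=(-29)-5=-34
$t2=5-1=4
cmp $t2, 4  (cmp 4,4)
bgt L0: not taken
$t3=(-34)^26=-60
halt.
Total executed instructions: 35.

35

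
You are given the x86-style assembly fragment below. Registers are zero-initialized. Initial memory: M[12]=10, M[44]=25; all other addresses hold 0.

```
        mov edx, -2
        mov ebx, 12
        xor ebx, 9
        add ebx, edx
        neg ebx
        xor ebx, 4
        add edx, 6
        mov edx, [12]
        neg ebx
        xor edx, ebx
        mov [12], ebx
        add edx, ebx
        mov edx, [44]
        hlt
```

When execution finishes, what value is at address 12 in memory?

7

after mov edx, -2: edx=-2
after mov ebx, 12: ebx=12
after xor ebx, 9: ebx=12^9=5
after add ebx, edx: ebx=5+(-2)=3
after neg ebx: ebx=-(3)=-3
after xor ebx, 4: ebx=(-3)^4=-7
after add edx, 6: edx=(-2)+6=4
after mov edx, [12]: edx=M[12]=10
after neg ebx: ebx=-(-7)=7
after xor edx, ebx: edx=10^7=13
mov [12], ebx → M[12]=7
after add edx, ebx: edx=13+7=20
after mov edx, [44]: edx=M[44]=25
halt.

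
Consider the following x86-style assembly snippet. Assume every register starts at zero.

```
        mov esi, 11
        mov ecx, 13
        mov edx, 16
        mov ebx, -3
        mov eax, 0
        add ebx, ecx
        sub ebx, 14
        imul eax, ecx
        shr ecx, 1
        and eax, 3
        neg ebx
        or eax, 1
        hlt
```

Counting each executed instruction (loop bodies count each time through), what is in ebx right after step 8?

-4

mov esi, 11 → esi=11
mov ecx, 13 → ecx=13
mov edx, 16 → edx=16
mov ebx, -3 → ebx=-3
mov eax, 0 → eax=0
add ebx, ecx → ebx=(-3)+13=10
sub ebx, 14 → ebx=10-14=-4
imul eax, ecx → eax=0*13=0
After step 8: ebx = -4.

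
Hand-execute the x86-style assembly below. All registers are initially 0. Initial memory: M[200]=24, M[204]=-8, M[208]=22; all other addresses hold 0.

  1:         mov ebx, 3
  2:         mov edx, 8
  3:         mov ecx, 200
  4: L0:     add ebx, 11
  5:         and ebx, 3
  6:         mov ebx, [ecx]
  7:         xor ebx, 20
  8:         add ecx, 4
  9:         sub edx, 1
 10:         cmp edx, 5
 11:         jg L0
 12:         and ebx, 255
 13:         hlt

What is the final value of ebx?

2

mov ebx, 3 → ebx=3
mov edx, 8 → edx=8
mov ecx, 200 → ecx=200
add ebx, 11 → ebx=3+11=14
and ebx, 3 → ebx=14&3=2
mov ebx, [ecx] → ebx=M[200]=24
xor ebx, 20 → ebx=24^20=12
add ecx, 4 → ecx=200+4=204
sub edx, 1 → edx=8-1=7
cmp edx, 5  (cmp 7,5)
jg L0: taken
add ebx, 11 → ebx=12+11=23
and ebx, 3 → ebx=23&3=3
mov ebx, [ecx] → ebx=M[204]=-8
xor ebx, 20 → ebx=(-8)^20=-20
add ecx, 4 → ecx=204+4=208
sub edx, 1 → edx=7-1=6
cmp edx, 5  (cmp 6,5)
jg L0: taken
add ebx, 11 → ebx=(-20)+11=-9
and ebx, 3 → ebx=(-9)&3=3
mov ebx, [ecx] → ebx=M[208]=22
xor ebx, 20 → ebx=22^20=2
add ecx, 4 → ecx=208+4=212
sub edx, 1 → edx=6-1=5
cmp edx, 5  (cmp 5,5)
jg L0: not taken
and ebx, 255 → ebx=2&255=2
halt.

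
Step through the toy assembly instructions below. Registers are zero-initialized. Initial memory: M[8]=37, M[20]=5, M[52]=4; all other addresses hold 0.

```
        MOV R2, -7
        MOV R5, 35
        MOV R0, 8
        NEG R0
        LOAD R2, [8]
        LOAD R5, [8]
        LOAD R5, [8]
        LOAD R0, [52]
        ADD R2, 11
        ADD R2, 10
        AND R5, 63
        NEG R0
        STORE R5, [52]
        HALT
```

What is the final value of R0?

-4

after MOV R2, -7: R2=-7
after MOV R5, 35: R5=35
after MOV R0, 8: R0=8
after NEG R0: R0=-(8)=-8
after LOAD R2, [8]: R2=M[8]=37
after LOAD R5, [8]: R5=M[8]=37
after LOAD R5, [8]: R5=M[8]=37
after LOAD R0, [52]: R0=M[52]=4
after ADD R2, 11: R2=37+11=48
after ADD R2, 10: R2=48+10=58
after AND R5, 63: R5=37&63=37
after NEG R0: R0=-(4)=-4
STORE R5, [52] → M[52]=37
halt.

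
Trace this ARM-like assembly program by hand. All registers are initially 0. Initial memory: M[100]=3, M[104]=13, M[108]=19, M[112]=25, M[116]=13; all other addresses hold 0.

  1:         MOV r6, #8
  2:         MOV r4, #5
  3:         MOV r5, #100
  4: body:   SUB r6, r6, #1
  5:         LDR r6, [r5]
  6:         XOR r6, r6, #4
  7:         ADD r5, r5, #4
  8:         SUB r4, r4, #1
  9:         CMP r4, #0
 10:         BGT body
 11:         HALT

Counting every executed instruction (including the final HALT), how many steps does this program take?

after MOV r6, #8: r6=8
after MOV r4, #5: r4=5
after MOV r5, #100: r5=100
after SUB r6, r6, #1: r6=8-1=7
after LDR r6, [r5]: r6=M[100]=3
after XOR r6, r6, #4: r6=3^4=7
after ADD r5, r5, #4: r5=100+4=104
after SUB r4, r4, #1: r4=5-1=4
CMP r4, #0  (cmp 4,0)
BGT body: taken
after SUB r6, r6, #1: r6=7-1=6
after LDR r6, [r5]: r6=M[104]=13
after XOR r6, r6, #4: r6=13^4=9
after ADD r5, r5, #4: r5=104+4=108
after SUB r4, r4, #1: r4=4-1=3
CMP r4, #0  (cmp 3,0)
BGT body: taken
after SUB r6, r6, #1: r6=9-1=8
after LDR r6, [r5]: r6=M[108]=19
after XOR r6, r6, #4: r6=19^4=23
after ADD r5, r5, #4: r5=108+4=112
after SUB r4, r4, #1: r4=3-1=2
CMP r4, #0  (cmp 2,0)
BGT body: taken
after SUB r6, r6, #1: r6=23-1=22
after LDR r6, [r5]: r6=M[112]=25
after XOR r6, r6, #4: r6=25^4=29
after ADD r5, r5, #4: r5=112+4=116
after SUB r4, r4, #1: r4=2-1=1
CMP r4, #0  (cmp 1,0)
BGT body: taken
after SUB r6, r6, #1: r6=29-1=28
after LDR r6, [r5]: r6=M[116]=13
after XOR r6, r6, #4: r6=13^4=9
after ADD r5, r5, #4: r5=116+4=120
after SUB r4, r4, #1: r4=1-1=0
CMP r4, #0  (cmp 0,0)
BGT body: not taken
halt.
Total executed instructions: 39.

39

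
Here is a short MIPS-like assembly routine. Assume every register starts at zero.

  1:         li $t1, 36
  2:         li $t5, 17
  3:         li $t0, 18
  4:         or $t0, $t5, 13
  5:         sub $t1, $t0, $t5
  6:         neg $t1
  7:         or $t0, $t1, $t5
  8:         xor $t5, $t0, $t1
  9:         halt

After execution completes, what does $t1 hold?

li $t1, 36 → $t1=36
li $t5, 17 → $t5=17
li $t0, 18 → $t0=18
or $t0, $t5, 13 → $t0=17|13=29
sub $t1, $t0, $t5 → $t1=29-17=12
neg $t1 → $t1=-(12)=-12
or $t0, $t1, $t5 → $t0=(-12)|17=-11
xor $t5, $t0, $t1 → $t5=(-11)^(-12)=1
halt.

-12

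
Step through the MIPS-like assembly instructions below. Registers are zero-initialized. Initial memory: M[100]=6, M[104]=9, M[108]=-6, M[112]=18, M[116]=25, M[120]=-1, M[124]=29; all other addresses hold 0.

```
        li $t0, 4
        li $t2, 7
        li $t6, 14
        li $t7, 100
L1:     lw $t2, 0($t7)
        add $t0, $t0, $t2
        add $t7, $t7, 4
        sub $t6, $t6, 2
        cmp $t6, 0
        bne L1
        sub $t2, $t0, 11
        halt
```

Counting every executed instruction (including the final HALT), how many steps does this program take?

after li $t0, 4: $t0=4
after li $t2, 7: $t2=7
after li $t6, 14: $t6=14
after li $t7, 100: $t7=100
after lw $t2, 0($t7): $t2=M[100]=6
after add $t0, $t0, $t2: $t0=4+6=10
after add $t7, $t7, 4: $t7=100+4=104
after sub $t6, $t6, 2: $t6=14-2=12
cmp $t6, 0  (cmp 12,0)
bne L1: taken
after lw $t2, 0($t7): $t2=M[104]=9
after add $t0, $t0, $t2: $t0=10+9=19
after add $t7, $t7, 4: $t7=104+4=108
after sub $t6, $t6, 2: $t6=12-2=10
cmp $t6, 0  (cmp 10,0)
bne L1: taken
after lw $t2, 0($t7): $t2=M[108]=-6
after add $t0, $t0, $t2: $t0=19+(-6)=13
after add $t7, $t7, 4: $t7=108+4=112
after sub $t6, $t6, 2: $t6=10-2=8
cmp $t6, 0  (cmp 8,0)
bne L1: taken
after lw $t2, 0($t7): $t2=M[112]=18
after add $t0, $t0, $t2: $t0=13+18=31
after add $t7, $t7, 4: $t7=112+4=116
after sub $t6, $t6, 2: $t6=8-2=6
cmp $t6, 0  (cmp 6,0)
bne L1: taken
after lw $t2, 0($t7): $t2=M[116]=25
after add $t0, $t0, $t2: $t0=31+25=56
after add $t7, $t7, 4: $t7=116+4=120
after sub $t6, $t6, 2: $t6=6-2=4
cmp $t6, 0  (cmp 4,0)
bne L1: taken
after lw $t2, 0($t7): $t2=M[120]=-1
after add $t0, $t0, $t2: $t0=56+(-1)=55
after add $t7, $t7, 4: $t7=120+4=124
after sub $t6, $t6, 2: $t6=4-2=2
cmp $t6, 0  (cmp 2,0)
bne L1: taken
after lw $t2, 0($t7): $t2=M[124]=29
after add $t0, $t0, $t2: $t0=55+29=84
after add $t7, $t7, 4: $t7=124+4=128
after sub $t6, $t6, 2: $t6=2-2=0
cmp $t6, 0  (cmp 0,0)
bne L1: not taken
after sub $t2, $t0, 11: $t2=84-11=73
halt.
Total executed instructions: 48.

48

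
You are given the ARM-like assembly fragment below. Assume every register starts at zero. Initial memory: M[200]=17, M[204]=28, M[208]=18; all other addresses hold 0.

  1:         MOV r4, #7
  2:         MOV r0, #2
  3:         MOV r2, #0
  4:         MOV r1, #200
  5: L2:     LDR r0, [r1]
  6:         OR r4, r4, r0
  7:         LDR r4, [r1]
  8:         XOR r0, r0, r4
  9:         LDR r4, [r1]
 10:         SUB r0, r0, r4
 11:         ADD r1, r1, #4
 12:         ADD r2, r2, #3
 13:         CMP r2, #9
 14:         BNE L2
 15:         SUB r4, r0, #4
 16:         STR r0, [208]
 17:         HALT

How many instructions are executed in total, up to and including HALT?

37

after MOV r4, #7: r4=7
after MOV r0, #2: r0=2
after MOV r2, #0: r2=0
after MOV r1, #200: r1=200
after LDR r0, [r1]: r0=M[200]=17
after OR r4, r4, r0: r4=7|17=23
after LDR r4, [r1]: r4=M[200]=17
after XOR r0, r0, r4: r0=17^17=0
after LDR r4, [r1]: r4=M[200]=17
after SUB r0, r0, r4: r0=0-17=-17
after ADD r1, r1, #4: r1=200+4=204
after ADD r2, r2, #3: r2=0+3=3
CMP r2, #9  (cmp 3,9)
BNE L2: taken
after LDR r0, [r1]: r0=M[204]=28
after OR r4, r4, r0: r4=17|28=29
after LDR r4, [r1]: r4=M[204]=28
after XOR r0, r0, r4: r0=28^28=0
after LDR r4, [r1]: r4=M[204]=28
after SUB r0, r0, r4: r0=0-28=-28
after ADD r1, r1, #4: r1=204+4=208
after ADD r2, r2, #3: r2=3+3=6
CMP r2, #9  (cmp 6,9)
BNE L2: taken
after LDR r0, [r1]: r0=M[208]=18
after OR r4, r4, r0: r4=28|18=30
after LDR r4, [r1]: r4=M[208]=18
after XOR r0, r0, r4: r0=18^18=0
after LDR r4, [r1]: r4=M[208]=18
after SUB r0, r0, r4: r0=0-18=-18
after ADD r1, r1, #4: r1=208+4=212
after ADD r2, r2, #3: r2=6+3=9
CMP r2, #9  (cmp 9,9)
BNE L2: not taken
after SUB r4, r0, #4: r4=(-18)-4=-22
STR r0, [208] → M[208]=-18
halt.
Total executed instructions: 37.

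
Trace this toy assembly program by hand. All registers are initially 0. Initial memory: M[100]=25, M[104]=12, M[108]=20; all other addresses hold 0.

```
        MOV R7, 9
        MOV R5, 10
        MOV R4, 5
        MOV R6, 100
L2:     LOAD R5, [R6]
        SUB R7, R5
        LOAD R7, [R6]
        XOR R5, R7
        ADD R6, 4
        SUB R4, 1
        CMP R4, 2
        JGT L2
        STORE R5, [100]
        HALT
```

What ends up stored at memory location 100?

R7=9
R5=10
R4=5
R6=100
R5=M[100]=25
R7=9-25=-16
R7=M[100]=25
R5=25^25=0
R6=100+4=104
R4=5-1=4
CMP R4, 2  (cmp 4,2)
JGT L2: taken
R5=M[104]=12
R7=25-12=13
R7=M[104]=12
R5=12^12=0
R6=104+4=108
R4=4-1=3
CMP R4, 2  (cmp 3,2)
JGT L2: taken
R5=M[108]=20
R7=12-20=-8
R7=M[108]=20
R5=20^20=0
R6=108+4=112
R4=3-1=2
CMP R4, 2  (cmp 2,2)
JGT L2: not taken
STORE R5, [100] → M[100]=0
halt.

0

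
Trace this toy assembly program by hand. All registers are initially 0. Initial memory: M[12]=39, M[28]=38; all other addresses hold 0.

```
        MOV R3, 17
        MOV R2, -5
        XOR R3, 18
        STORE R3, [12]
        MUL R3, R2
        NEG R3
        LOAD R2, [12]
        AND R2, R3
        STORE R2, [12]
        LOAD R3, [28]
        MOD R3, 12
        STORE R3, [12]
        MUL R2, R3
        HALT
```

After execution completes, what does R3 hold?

2

after MOV R3, 17: R3=17
after MOV R2, -5: R2=-5
after XOR R3, 18: R3=17^18=3
STORE R3, [12] → M[12]=3
after MUL R3, R2: R3=3*(-5)=-15
after NEG R3: R3=-(-15)=15
after LOAD R2, [12]: R2=M[12]=3
after AND R2, R3: R2=3&15=3
STORE R2, [12] → M[12]=3
after LOAD R3, [28]: R3=M[28]=38
after MOD R3, 12: R3=38%12=2
STORE R3, [12] → M[12]=2
after MUL R2, R3: R2=3*2=6
halt.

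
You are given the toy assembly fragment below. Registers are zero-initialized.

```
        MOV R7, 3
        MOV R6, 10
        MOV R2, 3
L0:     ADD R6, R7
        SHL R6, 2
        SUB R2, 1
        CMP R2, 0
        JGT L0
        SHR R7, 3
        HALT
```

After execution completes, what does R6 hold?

892

R7=3
R6=10
R2=3
R6=10+3=13
R6=13<<2=52
R2=3-1=2
CMP R2, 0  (cmp 2,0)
JGT L0: taken
R6=52+3=55
R6=55<<2=220
R2=2-1=1
CMP R2, 0  (cmp 1,0)
JGT L0: taken
R6=220+3=223
R6=223<<2=892
R2=1-1=0
CMP R2, 0  (cmp 0,0)
JGT L0: not taken
R7=3>>3=0
halt.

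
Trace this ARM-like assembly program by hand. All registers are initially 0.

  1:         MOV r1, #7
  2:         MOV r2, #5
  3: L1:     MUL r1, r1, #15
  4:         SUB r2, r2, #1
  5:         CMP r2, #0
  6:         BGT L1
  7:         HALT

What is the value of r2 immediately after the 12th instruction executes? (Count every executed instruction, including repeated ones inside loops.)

2

after MOV r1, #7: r1=7
after MOV r2, #5: r2=5
after MUL r1, r1, #15: r1=7*15=105
after SUB r2, r2, #1: r2=5-1=4
CMP r2, #0  (cmp 4,0)
BGT L1: taken
after MUL r1, r1, #15: r1=105*15=1575
after SUB r2, r2, #1: r2=4-1=3
CMP r2, #0  (cmp 3,0)
BGT L1: taken
after MUL r1, r1, #15: r1=1575*15=23625
after SUB r2, r2, #1: r2=3-1=2
After step 12: r2 = 2.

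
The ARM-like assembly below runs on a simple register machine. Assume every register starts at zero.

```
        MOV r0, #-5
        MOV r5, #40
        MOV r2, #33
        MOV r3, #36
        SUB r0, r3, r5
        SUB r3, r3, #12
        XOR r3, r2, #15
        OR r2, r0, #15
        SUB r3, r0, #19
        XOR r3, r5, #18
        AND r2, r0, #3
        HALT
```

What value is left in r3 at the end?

r0=-5
r5=40
r2=33
r3=36
r0=36-40=-4
r3=36-12=24
r3=33^15=46
r2=(-4)|15=-1
r3=(-4)-19=-23
r3=40^18=58
r2=(-4)&3=0
halt.

58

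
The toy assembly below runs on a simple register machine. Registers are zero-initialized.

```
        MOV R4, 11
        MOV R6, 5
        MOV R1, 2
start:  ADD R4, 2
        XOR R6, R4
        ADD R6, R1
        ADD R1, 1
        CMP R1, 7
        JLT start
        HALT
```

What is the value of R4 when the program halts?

21

R4=11
R6=5
R1=2
R4=11+2=13
R6=5^13=8
R6=8+2=10
R1=2+1=3
CMP R1, 7  (cmp 3,7)
JLT start: taken
R4=13+2=15
R6=10^15=5
R6=5+3=8
R1=3+1=4
CMP R1, 7  (cmp 4,7)
JLT start: taken
R4=15+2=17
R6=8^17=25
R6=25+4=29
R1=4+1=5
CMP R1, 7  (cmp 5,7)
JLT start: taken
R4=17+2=19
R6=29^19=14
R6=14+5=19
R1=5+1=6
CMP R1, 7  (cmp 6,7)
JLT start: taken
R4=19+2=21
R6=19^21=6
R6=6+6=12
R1=6+1=7
CMP R1, 7  (cmp 7,7)
JLT start: not taken
halt.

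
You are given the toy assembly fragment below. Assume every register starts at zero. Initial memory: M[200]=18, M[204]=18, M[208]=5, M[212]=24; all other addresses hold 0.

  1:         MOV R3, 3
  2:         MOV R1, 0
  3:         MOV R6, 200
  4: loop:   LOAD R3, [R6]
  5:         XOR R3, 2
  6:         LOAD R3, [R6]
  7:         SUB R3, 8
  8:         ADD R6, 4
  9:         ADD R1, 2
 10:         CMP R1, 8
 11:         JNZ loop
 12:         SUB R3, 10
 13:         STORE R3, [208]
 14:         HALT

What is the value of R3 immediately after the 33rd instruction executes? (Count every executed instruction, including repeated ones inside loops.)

16

after MOV R3, 3: R3=3
after MOV R1, 0: R1=0
after MOV R6, 200: R6=200
after LOAD R3, [R6]: R3=M[200]=18
after XOR R3, 2: R3=18^2=16
after LOAD R3, [R6]: R3=M[200]=18
after SUB R3, 8: R3=18-8=10
after ADD R6, 4: R6=200+4=204
after ADD R1, 2: R1=0+2=2
CMP R1, 8  (cmp 2,8)
JNZ loop: taken
after LOAD R3, [R6]: R3=M[204]=18
after XOR R3, 2: R3=18^2=16
after LOAD R3, [R6]: R3=M[204]=18
after SUB R3, 8: R3=18-8=10
after ADD R6, 4: R6=204+4=208
after ADD R1, 2: R1=2+2=4
CMP R1, 8  (cmp 4,8)
JNZ loop: taken
after LOAD R3, [R6]: R3=M[208]=5
after XOR R3, 2: R3=5^2=7
after LOAD R3, [R6]: R3=M[208]=5
after SUB R3, 8: R3=5-8=-3
after ADD R6, 4: R6=208+4=212
after ADD R1, 2: R1=4+2=6
CMP R1, 8  (cmp 6,8)
JNZ loop: taken
after LOAD R3, [R6]: R3=M[212]=24
after XOR R3, 2: R3=24^2=26
after LOAD R3, [R6]: R3=M[212]=24
after SUB R3, 8: R3=24-8=16
after ADD R6, 4: R6=212+4=216
after ADD R1, 2: R1=6+2=8
After step 33: R3 = 16.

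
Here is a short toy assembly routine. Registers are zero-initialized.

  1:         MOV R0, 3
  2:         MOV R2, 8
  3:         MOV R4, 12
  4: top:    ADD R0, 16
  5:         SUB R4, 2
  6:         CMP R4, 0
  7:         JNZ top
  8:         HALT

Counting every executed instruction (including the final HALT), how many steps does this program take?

MOV R0, 3 → R0=3
MOV R2, 8 → R2=8
MOV R4, 12 → R4=12
ADD R0, 16 → R0=3+16=19
SUB R4, 2 → R4=12-2=10
CMP R4, 0  (cmp 10,0)
JNZ top: taken
ADD R0, 16 → R0=19+16=35
SUB R4, 2 → R4=10-2=8
CMP R4, 0  (cmp 8,0)
JNZ top: taken
ADD R0, 16 → R0=35+16=51
SUB R4, 2 → R4=8-2=6
CMP R4, 0  (cmp 6,0)
JNZ top: taken
ADD R0, 16 → R0=51+16=67
SUB R4, 2 → R4=6-2=4
CMP R4, 0  (cmp 4,0)
JNZ top: taken
ADD R0, 16 → R0=67+16=83
SUB R4, 2 → R4=4-2=2
CMP R4, 0  (cmp 2,0)
JNZ top: taken
ADD R0, 16 → R0=83+16=99
SUB R4, 2 → R4=2-2=0
CMP R4, 0  (cmp 0,0)
JNZ top: not taken
halt.
Total executed instructions: 28.

28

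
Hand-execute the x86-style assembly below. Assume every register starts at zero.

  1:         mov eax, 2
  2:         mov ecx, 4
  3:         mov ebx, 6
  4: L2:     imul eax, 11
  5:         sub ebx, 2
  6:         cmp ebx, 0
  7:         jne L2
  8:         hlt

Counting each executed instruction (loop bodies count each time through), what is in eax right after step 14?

2662

eax=2
ecx=4
ebx=6
eax=2*11=22
ebx=6-2=4
cmp ebx, 0  (cmp 4,0)
jne L2: taken
eax=22*11=242
ebx=4-2=2
cmp ebx, 0  (cmp 2,0)
jne L2: taken
eax=242*11=2662
ebx=2-2=0
cmp ebx, 0  (cmp 0,0)
After step 14: eax = 2662.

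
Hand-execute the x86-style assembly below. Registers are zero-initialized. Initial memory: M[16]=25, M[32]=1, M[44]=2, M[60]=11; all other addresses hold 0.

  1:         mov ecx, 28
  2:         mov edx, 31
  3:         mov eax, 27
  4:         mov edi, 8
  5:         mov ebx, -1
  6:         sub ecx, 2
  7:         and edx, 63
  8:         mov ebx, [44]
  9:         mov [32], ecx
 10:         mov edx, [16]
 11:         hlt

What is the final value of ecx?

26

mov ecx, 28 → ecx=28
mov edx, 31 → edx=31
mov eax, 27 → eax=27
mov edi, 8 → edi=8
mov ebx, -1 → ebx=-1
sub ecx, 2 → ecx=28-2=26
and edx, 63 → edx=31&63=31
mov ebx, [44] → ebx=M[44]=2
mov [32], ecx → M[32]=26
mov edx, [16] → edx=M[16]=25
halt.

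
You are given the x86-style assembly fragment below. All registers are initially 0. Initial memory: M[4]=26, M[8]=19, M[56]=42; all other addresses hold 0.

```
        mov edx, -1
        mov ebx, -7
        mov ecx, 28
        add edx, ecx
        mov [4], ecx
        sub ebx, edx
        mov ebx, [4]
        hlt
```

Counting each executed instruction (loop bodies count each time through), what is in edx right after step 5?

27

mov edx, -1 → edx=-1
mov ebx, -7 → ebx=-7
mov ecx, 28 → ecx=28
add edx, ecx → edx=(-1)+28=27
mov [4], ecx → M[4]=28
After step 5: edx = 27.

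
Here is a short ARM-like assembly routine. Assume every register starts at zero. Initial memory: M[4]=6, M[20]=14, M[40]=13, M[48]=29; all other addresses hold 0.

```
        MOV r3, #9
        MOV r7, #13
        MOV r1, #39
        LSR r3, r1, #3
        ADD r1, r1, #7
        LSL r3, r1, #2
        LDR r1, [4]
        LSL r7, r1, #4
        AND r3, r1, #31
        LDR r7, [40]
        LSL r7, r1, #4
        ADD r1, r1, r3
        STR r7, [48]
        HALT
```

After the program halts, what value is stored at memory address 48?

96

after MOV r3, #9: r3=9
after MOV r7, #13: r7=13
after MOV r1, #39: r1=39
after LSR r3, r1, #3: r3=39>>3=4
after ADD r1, r1, #7: r1=39+7=46
after LSL r3, r1, #2: r3=46<<2=184
after LDR r1, [4]: r1=M[4]=6
after LSL r7, r1, #4: r7=6<<4=96
after AND r3, r1, #31: r3=6&31=6
after LDR r7, [40]: r7=M[40]=13
after LSL r7, r1, #4: r7=6<<4=96
after ADD r1, r1, r3: r1=6+6=12
STR r7, [48] → M[48]=96
halt.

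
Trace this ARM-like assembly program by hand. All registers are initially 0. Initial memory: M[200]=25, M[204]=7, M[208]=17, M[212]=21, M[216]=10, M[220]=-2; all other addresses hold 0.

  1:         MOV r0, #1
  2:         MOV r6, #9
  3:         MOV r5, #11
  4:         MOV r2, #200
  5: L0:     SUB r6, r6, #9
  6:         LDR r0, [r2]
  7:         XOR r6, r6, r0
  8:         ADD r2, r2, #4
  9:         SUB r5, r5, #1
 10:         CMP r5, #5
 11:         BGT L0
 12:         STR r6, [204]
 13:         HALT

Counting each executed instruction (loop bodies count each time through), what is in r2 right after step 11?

MOV r0, #1 → r0=1
MOV r6, #9 → r6=9
MOV r5, #11 → r5=11
MOV r2, #200 → r2=200
SUB r6, r6, #9 → r6=9-9=0
LDR r0, [r2] → r0=M[200]=25
XOR r6, r6, r0 → r6=0^25=25
ADD r2, r2, #4 → r2=200+4=204
SUB r5, r5, #1 → r5=11-1=10
CMP r5, #5  (cmp 10,5)
BGT L0: taken
After step 11: r2 = 204.

204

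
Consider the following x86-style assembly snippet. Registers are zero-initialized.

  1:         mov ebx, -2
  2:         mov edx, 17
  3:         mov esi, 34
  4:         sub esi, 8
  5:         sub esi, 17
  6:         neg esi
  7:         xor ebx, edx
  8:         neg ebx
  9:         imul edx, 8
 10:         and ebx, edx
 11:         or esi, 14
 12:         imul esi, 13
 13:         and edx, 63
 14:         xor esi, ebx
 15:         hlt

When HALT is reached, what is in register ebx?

0

mov ebx, -2 → ebx=-2
mov edx, 17 → edx=17
mov esi, 34 → esi=34
sub esi, 8 → esi=34-8=26
sub esi, 17 → esi=26-17=9
neg esi → esi=-(9)=-9
xor ebx, edx → ebx=(-2)^17=-17
neg ebx → ebx=-(-17)=17
imul edx, 8 → edx=17*8=136
and ebx, edx → ebx=17&136=0
or esi, 14 → esi=(-9)|14=-1
imul esi, 13 → esi=(-1)*13=-13
and edx, 63 → edx=136&63=8
xor esi, ebx → esi=(-13)^0=-13
halt.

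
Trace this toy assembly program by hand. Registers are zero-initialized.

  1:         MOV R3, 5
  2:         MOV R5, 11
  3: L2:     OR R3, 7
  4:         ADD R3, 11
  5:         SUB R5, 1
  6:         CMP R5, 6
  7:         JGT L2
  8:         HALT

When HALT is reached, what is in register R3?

after MOV R3, 5: R3=5
after MOV R5, 11: R5=11
after OR R3, 7: R3=5|7=7
after ADD R3, 11: R3=7+11=18
after SUB R5, 1: R5=11-1=10
CMP R5, 6  (cmp 10,6)
JGT L2: taken
after OR R3, 7: R3=18|7=23
after ADD R3, 11: R3=23+11=34
after SUB R5, 1: R5=10-1=9
CMP R5, 6  (cmp 9,6)
JGT L2: taken
after OR R3, 7: R3=34|7=39
after ADD R3, 11: R3=39+11=50
after SUB R5, 1: R5=9-1=8
CMP R5, 6  (cmp 8,6)
JGT L2: taken
after OR R3, 7: R3=50|7=55
after ADD R3, 11: R3=55+11=66
after SUB R5, 1: R5=8-1=7
CMP R5, 6  (cmp 7,6)
JGT L2: taken
after OR R3, 7: R3=66|7=71
after ADD R3, 11: R3=71+11=82
after SUB R5, 1: R5=7-1=6
CMP R5, 6  (cmp 6,6)
JGT L2: not taken
halt.

82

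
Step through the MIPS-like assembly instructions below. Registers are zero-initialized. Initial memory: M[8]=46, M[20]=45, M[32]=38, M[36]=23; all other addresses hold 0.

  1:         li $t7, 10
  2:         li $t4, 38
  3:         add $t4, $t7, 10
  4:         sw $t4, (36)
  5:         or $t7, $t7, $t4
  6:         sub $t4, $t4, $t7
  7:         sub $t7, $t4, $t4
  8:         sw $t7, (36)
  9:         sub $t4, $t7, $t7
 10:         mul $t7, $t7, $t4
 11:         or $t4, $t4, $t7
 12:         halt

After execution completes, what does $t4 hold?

0

$t7=10
$t4=38
$t4=10+10=20
sw $t4, (36) → M[36]=20
$t7=10|20=30
$t4=20-30=-10
$t7=(-10)-(-10)=0
sw $t7, (36) → M[36]=0
$t4=0-0=0
$t7=0*0=0
$t4=0|0=0
halt.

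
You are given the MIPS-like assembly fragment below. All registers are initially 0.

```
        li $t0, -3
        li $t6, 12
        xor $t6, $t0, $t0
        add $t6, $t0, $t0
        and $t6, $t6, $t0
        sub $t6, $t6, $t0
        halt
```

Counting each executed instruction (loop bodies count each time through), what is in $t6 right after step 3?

0

li $t0, -3 → $t0=-3
li $t6, 12 → $t6=12
xor $t6, $t0, $t0 → $t6=(-3)^(-3)=0
After step 3: $t6 = 0.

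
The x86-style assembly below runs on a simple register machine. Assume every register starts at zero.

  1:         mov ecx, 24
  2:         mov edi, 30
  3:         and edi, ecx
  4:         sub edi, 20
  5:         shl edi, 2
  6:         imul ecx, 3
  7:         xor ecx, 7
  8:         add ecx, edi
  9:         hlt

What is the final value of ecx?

mov ecx, 24 → ecx=24
mov edi, 30 → edi=30
and edi, ecx → edi=30&24=24
sub edi, 20 → edi=24-20=4
shl edi, 2 → edi=4<<2=16
imul ecx, 3 → ecx=24*3=72
xor ecx, 7 → ecx=72^7=79
add ecx, edi → ecx=79+16=95
halt.

95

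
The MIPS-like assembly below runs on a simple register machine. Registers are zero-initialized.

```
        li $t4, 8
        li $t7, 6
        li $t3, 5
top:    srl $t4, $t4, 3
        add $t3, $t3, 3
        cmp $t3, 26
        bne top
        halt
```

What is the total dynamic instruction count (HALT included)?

after li $t4, 8: $t4=8
after li $t7, 6: $t7=6
after li $t3, 5: $t3=5
after srl $t4, $t4, 3: $t4=8>>3=1
after add $t3, $t3, 3: $t3=5+3=8
cmp $t3, 26  (cmp 8,26)
bne top: taken
after srl $t4, $t4, 3: $t4=1>>3=0
after add $t3, $t3, 3: $t3=8+3=11
cmp $t3, 26  (cmp 11,26)
bne top: taken
after srl $t4, $t4, 3: $t4=0>>3=0
after add $t3, $t3, 3: $t3=11+3=14
cmp $t3, 26  (cmp 14,26)
bne top: taken
after srl $t4, $t4, 3: $t4=0>>3=0
after add $t3, $t3, 3: $t3=14+3=17
cmp $t3, 26  (cmp 17,26)
bne top: taken
after srl $t4, $t4, 3: $t4=0>>3=0
after add $t3, $t3, 3: $t3=17+3=20
cmp $t3, 26  (cmp 20,26)
bne top: taken
after srl $t4, $t4, 3: $t4=0>>3=0
after add $t3, $t3, 3: $t3=20+3=23
cmp $t3, 26  (cmp 23,26)
bne top: taken
after srl $t4, $t4, 3: $t4=0>>3=0
after add $t3, $t3, 3: $t3=23+3=26
cmp $t3, 26  (cmp 26,26)
bne top: not taken
halt.
Total executed instructions: 32.

32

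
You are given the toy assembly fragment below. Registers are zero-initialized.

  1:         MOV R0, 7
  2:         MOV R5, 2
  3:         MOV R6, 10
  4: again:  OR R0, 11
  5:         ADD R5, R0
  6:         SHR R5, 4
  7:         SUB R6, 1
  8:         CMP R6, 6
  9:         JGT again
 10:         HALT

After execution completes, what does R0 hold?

R0=7
R5=2
R6=10
R0=7|11=15
R5=2+15=17
R5=17>>4=1
R6=10-1=9
CMP R6, 6  (cmp 9,6)
JGT again: taken
R0=15|11=15
R5=1+15=16
R5=16>>4=1
R6=9-1=8
CMP R6, 6  (cmp 8,6)
JGT again: taken
R0=15|11=15
R5=1+15=16
R5=16>>4=1
R6=8-1=7
CMP R6, 6  (cmp 7,6)
JGT again: taken
R0=15|11=15
R5=1+15=16
R5=16>>4=1
R6=7-1=6
CMP R6, 6  (cmp 6,6)
JGT again: not taken
halt.

15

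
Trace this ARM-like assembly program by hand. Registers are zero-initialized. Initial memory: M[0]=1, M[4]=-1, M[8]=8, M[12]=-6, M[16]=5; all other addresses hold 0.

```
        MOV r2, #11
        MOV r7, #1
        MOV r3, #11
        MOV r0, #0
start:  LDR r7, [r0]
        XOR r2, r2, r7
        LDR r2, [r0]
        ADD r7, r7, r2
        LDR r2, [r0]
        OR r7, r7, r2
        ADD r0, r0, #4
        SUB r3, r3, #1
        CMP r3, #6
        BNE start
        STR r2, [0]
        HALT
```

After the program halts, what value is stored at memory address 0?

r2=11
r7=1
r3=11
r0=0
r7=M[0]=1
r2=11^1=10
r2=M[0]=1
r7=1+1=2
r2=M[0]=1
r7=2|1=3
r0=0+4=4
r3=11-1=10
CMP r3, #6  (cmp 10,6)
BNE start: taken
r7=M[4]=-1
r2=1^(-1)=-2
r2=M[4]=-1
r7=(-1)+(-1)=-2
r2=M[4]=-1
r7=(-2)|(-1)=-1
r0=4+4=8
r3=10-1=9
CMP r3, #6  (cmp 9,6)
BNE start: taken
r7=M[8]=8
r2=(-1)^8=-9
r2=M[8]=8
r7=8+8=16
r2=M[8]=8
r7=16|8=24
r0=8+4=12
r3=9-1=8
CMP r3, #6  (cmp 8,6)
BNE start: taken
r7=M[12]=-6
r2=8^(-6)=-14
r2=M[12]=-6
r7=(-6)+(-6)=-12
r2=M[12]=-6
r7=(-12)|(-6)=-2
r0=12+4=16
r3=8-1=7
CMP r3, #6  (cmp 7,6)
BNE start: taken
r7=M[16]=5
r2=(-6)^5=-1
r2=M[16]=5
r7=5+5=10
r2=M[16]=5
r7=10|5=15
r0=16+4=20
r3=7-1=6
CMP r3, #6  (cmp 6,6)
BNE start: not taken
STR r2, [0] → M[0]=5
halt.

5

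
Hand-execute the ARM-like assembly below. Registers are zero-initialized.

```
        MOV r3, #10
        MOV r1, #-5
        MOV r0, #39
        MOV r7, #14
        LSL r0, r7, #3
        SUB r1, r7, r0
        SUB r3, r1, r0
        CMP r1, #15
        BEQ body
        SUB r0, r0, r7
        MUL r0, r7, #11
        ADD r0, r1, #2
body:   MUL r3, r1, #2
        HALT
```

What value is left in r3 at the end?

-196

r3=10
r1=-5
r0=39
r7=14
r0=14<<3=112
r1=14-112=-98
r3=(-98)-112=-210
CMP r1, #15  (cmp -98,15)
BEQ body: not taken
r0=112-14=98
r0=14*11=154
r0=(-98)+2=-96
r3=(-98)*2=-196
halt.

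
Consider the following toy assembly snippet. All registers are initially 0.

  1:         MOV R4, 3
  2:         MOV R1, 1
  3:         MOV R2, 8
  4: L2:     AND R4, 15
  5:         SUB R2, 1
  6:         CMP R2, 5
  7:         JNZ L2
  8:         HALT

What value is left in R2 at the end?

MOV R4, 3 → R4=3
MOV R1, 1 → R1=1
MOV R2, 8 → R2=8
AND R4, 15 → R4=3&15=3
SUB R2, 1 → R2=8-1=7
CMP R2, 5  (cmp 7,5)
JNZ L2: taken
AND R4, 15 → R4=3&15=3
SUB R2, 1 → R2=7-1=6
CMP R2, 5  (cmp 6,5)
JNZ L2: taken
AND R4, 15 → R4=3&15=3
SUB R2, 1 → R2=6-1=5
CMP R2, 5  (cmp 5,5)
JNZ L2: not taken
halt.

5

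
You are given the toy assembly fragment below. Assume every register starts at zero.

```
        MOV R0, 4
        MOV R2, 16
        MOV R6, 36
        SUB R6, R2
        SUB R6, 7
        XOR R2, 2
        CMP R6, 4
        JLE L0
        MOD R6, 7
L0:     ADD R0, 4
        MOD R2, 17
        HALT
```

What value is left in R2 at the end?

after MOV R0, 4: R0=4
after MOV R2, 16: R2=16
after MOV R6, 36: R6=36
after SUB R6, R2: R6=36-16=20
after SUB R6, 7: R6=20-7=13
after XOR R2, 2: R2=16^2=18
CMP R6, 4  (cmp 13,4)
JLE L0: not taken
after MOD R6, 7: R6=13%7=6
after ADD R0, 4: R0=4+4=8
after MOD R2, 17: R2=18%17=1
halt.

1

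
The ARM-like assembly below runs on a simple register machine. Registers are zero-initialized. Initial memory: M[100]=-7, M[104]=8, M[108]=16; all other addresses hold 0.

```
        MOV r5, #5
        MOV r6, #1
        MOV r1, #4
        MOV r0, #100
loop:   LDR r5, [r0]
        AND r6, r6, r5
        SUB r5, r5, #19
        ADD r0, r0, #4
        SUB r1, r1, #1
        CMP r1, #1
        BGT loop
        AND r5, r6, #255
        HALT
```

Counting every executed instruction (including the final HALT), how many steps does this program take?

MOV r5, #5 → r5=5
MOV r6, #1 → r6=1
MOV r1, #4 → r1=4
MOV r0, #100 → r0=100
LDR r5, [r0] → r5=M[100]=-7
AND r6, r6, r5 → r6=1&(-7)=1
SUB r5, r5, #19 → r5=(-7)-19=-26
ADD r0, r0, #4 → r0=100+4=104
SUB r1, r1, #1 → r1=4-1=3
CMP r1, #1  (cmp 3,1)
BGT loop: taken
LDR r5, [r0] → r5=M[104]=8
AND r6, r6, r5 → r6=1&8=0
SUB r5, r5, #19 → r5=8-19=-11
ADD r0, r0, #4 → r0=104+4=108
SUB r1, r1, #1 → r1=3-1=2
CMP r1, #1  (cmp 2,1)
BGT loop: taken
LDR r5, [r0] → r5=M[108]=16
AND r6, r6, r5 → r6=0&16=0
SUB r5, r5, #19 → r5=16-19=-3
ADD r0, r0, #4 → r0=108+4=112
SUB r1, r1, #1 → r1=2-1=1
CMP r1, #1  (cmp 1,1)
BGT loop: not taken
AND r5, r6, #255 → r5=0&255=0
halt.
Total executed instructions: 27.

27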